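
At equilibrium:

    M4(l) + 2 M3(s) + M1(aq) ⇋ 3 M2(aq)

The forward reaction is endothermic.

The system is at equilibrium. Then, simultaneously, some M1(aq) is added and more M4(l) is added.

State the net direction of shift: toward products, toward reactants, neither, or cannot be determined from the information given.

right

Adding M1 (aq), a reactant, drives the reaction to the right.
M4 is a pure liquid; its activity is 1 regardless of amount, so Q is unaffected — no shift from this change.
Only the nonzero effect(s) matter; the net shift is to the right.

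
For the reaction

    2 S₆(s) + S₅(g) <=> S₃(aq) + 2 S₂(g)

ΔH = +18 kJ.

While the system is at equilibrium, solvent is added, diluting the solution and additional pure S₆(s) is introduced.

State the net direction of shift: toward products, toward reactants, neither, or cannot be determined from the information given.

right

Dilution lowers every aqueous concentration by the same factor. Δn_aq = 1 − 0 = +1, so the system shifts toward the side with more dissolved moles — to the right.
S₆ is a pure solid; its activity is 1 regardless of amount, so Q is unaffected — no shift from this change.
Only the nonzero effect(s) matter; the net shift is to the right.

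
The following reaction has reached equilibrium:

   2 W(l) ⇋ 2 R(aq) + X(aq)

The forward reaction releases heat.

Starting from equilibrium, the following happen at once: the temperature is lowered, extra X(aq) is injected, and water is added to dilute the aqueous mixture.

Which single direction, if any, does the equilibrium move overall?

The forward reaction is exothermic. Lowering T favours the exothermic direction — shift to the right.
Adding X (aq), a product, drives the reaction to the left.
Dilution lowers every aqueous concentration by the same factor. Δn_aq = 3 − 0 = +3, so the system shifts toward the side with more dissolved moles — to the right.
The individual effects push in opposite directions; without quantitative information the net direction cannot be determined.

cannot be determined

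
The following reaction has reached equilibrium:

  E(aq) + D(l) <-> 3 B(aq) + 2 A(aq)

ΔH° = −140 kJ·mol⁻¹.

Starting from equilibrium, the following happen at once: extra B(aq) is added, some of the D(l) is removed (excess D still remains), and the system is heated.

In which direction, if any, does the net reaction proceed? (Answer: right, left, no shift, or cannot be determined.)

Adding B (aq), a product, drives the reaction to the left.
D is a pure liquid; its activity is 1 regardless of amount, so Q is unaffected — no shift from this change.
The forward reaction is exothermic. Raising T favours the endothermic direction — shift to the left.
Only the nonzero effect(s) matter; the net shift is to the left.

left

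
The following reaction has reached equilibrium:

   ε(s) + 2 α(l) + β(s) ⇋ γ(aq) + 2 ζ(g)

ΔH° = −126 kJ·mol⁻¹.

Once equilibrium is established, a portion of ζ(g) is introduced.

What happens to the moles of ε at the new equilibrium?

increases

Adding ζ (g), a product, drives the reaction to the left.
The net shift is to the left. ε is a reactant, so its amount increases.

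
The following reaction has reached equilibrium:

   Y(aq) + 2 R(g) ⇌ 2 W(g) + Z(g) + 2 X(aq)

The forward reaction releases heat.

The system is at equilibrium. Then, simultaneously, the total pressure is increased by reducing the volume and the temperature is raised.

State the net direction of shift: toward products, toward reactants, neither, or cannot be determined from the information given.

Gas moles: reactants 2, products 3 (Δn_gas = +1). Compression shifts the system toward the side with fewer moles of gas — to the left.
The forward reaction is exothermic. Raising T favours the endothermic direction — shift to the left.
All effects act in the same direction — net shift to the left.

left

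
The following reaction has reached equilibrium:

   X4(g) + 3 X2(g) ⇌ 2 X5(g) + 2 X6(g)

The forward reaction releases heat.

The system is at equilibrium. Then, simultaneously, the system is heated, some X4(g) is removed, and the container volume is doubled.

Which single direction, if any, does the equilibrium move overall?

The forward reaction is exothermic. Raising T favours the endothermic direction — shift to the left.
Removing X4 (g), a reactant, drives the reaction to the left.
Gas moles: reactants 4, products 4. Δn_gas = 0, so a volume change leaves Q equal to K — no shift from this change.
Only the nonzero effect(s) matter; the net shift is to the left.

left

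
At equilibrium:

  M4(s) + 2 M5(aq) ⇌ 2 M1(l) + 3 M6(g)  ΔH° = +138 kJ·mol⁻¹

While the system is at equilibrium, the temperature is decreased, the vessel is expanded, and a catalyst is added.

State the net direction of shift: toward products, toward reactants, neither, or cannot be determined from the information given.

cannot be determined

The forward reaction is endothermic. Lowering T favours the exothermic direction — shift to the left.
Gas moles: reactants 0, products 3 (Δn_gas = +3). Expansion shifts the system toward the side with more moles of gas — to the right.
A catalyst speeds both forward and reverse rates equally; it changes neither Q nor K — no shift from this change.
The individual effects push in opposite directions; without quantitative information the net direction cannot be determined.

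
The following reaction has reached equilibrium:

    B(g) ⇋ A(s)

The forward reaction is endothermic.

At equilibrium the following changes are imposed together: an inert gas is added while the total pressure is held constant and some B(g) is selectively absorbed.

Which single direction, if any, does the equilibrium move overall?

left

Adding inert gas at constant total pressure expands the volume and lowers every reacting partial pressure. With Δn_gas = 0 − 1 = -1, Q moves away from K toward the side with fewer gas moles, so the system shifts toward the side with more gas moles — to the left.
Removing B (g), a reactant, drives the reaction to the left.
All effects act in the same direction — net shift to the left.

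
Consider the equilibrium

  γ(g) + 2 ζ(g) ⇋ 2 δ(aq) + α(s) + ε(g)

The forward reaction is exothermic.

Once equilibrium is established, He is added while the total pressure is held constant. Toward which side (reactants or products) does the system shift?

left

Adding inert gas at constant total pressure expands the volume and lowers every reacting partial pressure. With Δn_gas = 1 − 3 = -2, Q moves away from K toward the side with fewer gas moles, so the system shifts toward the side with more gas moles — to the left.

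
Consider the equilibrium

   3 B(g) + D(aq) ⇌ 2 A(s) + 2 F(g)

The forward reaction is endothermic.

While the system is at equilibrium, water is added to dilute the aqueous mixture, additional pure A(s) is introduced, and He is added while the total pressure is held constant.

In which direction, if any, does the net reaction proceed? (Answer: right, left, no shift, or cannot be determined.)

Dilution lowers every aqueous concentration by the same factor. Δn_aq = 0 − 1 = -1, so the system shifts toward the side with more dissolved moles — to the left.
A is a pure solid; its activity is 1 regardless of amount, so Q is unaffected — no shift from this change.
Adding inert gas at constant total pressure expands the volume and lowers every reacting partial pressure. With Δn_gas = 2 − 3 = -1, Q moves away from K toward the side with fewer gas moles, so the system shifts toward the side with more gas moles — to the left.
Only the nonzero effect(s) matter; the net shift is to the left.

left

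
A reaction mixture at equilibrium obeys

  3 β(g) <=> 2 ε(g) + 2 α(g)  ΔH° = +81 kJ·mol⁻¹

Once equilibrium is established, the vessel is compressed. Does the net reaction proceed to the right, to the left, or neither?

left

Gas moles: reactants 3, products 4 (Δn_gas = +1). Compression shifts the system toward the side with fewer moles of gas — to the left.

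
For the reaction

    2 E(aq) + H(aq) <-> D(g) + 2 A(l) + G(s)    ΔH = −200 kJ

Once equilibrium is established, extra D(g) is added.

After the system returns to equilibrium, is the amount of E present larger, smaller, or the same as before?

increases

Adding D (g), a product, drives the reaction to the left.
The net shift is to the left. E is a reactant, so its amount increases.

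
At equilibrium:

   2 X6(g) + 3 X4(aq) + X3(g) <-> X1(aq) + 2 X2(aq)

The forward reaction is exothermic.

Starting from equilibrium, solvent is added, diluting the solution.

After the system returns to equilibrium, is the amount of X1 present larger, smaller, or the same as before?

Dilution scales every aqueous concentration by the same factor. Δn_aq = 3 − 3 = 0, so Q is unchanged — no shift.
No net shift occurs, so the amount of X1 is unchanged.

unchanged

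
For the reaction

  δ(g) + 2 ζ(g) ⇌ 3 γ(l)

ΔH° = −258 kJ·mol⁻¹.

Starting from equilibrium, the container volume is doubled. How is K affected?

unchanged

The equilibrium constant depends only on temperature. This perturbation may move the position of equilibrium, but since T is unchanged, K itself is unchanged.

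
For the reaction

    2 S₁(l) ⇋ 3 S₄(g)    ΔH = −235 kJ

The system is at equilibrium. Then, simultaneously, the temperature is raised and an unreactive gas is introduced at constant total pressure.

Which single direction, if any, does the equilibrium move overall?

cannot be determined

The forward reaction is exothermic. Raising T favours the endothermic direction — shift to the left.
Adding inert gas at constant total pressure expands the volume and lowers every reacting partial pressure. With Δn_gas = 3 − 0 = +3, Q moves away from K toward the side with fewer gas moles, so the system shifts toward the side with more gas moles — to the right.
The individual effects push in opposite directions; without quantitative information the net direction cannot be determined.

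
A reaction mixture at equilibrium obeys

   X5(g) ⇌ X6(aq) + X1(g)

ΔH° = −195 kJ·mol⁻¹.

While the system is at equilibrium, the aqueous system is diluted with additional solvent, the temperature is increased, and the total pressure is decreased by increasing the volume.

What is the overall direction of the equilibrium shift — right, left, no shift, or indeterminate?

Dilution lowers every aqueous concentration by the same factor. Δn_aq = 1 − 0 = +1, so the system shifts toward the side with more dissolved moles — to the right.
The forward reaction is exothermic. Raising T favours the endothermic direction — shift to the left.
Gas moles: reactants 1, products 1. Δn_gas = 0, so a volume change leaves Q equal to K — no shift from this change.
The individual effects push in opposite directions; without quantitative information the net direction cannot be determined.

cannot be determined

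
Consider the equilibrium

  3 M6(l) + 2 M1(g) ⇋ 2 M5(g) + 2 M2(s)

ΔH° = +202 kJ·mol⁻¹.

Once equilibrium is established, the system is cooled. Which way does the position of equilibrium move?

left

The forward reaction is endothermic. Lowering T favours the exothermic direction — shift to the left.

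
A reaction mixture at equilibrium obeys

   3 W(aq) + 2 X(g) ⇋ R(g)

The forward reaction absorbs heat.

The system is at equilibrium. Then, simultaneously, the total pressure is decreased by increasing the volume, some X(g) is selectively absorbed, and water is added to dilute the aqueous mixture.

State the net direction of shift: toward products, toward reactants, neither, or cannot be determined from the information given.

Gas moles: reactants 2, products 1 (Δn_gas = -1). Expansion shifts the system toward the side with more moles of gas — to the left.
Removing X (g), a reactant, drives the reaction to the left.
Dilution lowers every aqueous concentration by the same factor. Δn_aq = 0 − 3 = -3, so the system shifts toward the side with more dissolved moles — to the left.
All effects act in the same direction — net shift to the left.

left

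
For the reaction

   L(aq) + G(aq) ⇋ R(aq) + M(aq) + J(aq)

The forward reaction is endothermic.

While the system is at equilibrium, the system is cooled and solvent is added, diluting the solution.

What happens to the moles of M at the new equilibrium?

cannot be determined

The forward reaction is endothermic. Lowering T favours the exothermic direction — shift to the left.
Dilution lowers every aqueous concentration by the same factor. Δn_aq = 3 − 2 = +1, so the system shifts toward the side with more dissolved moles — to the right.
The two effects oppose each other, so the net shift — and hence the change in M — cannot be determined from the given information.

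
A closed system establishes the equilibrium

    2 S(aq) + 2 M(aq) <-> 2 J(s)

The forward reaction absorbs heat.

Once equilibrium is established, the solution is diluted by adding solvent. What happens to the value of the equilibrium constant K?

unchanged

The equilibrium constant depends only on temperature. This perturbation may move the position of equilibrium, but since T is unchanged, K itself is unchanged.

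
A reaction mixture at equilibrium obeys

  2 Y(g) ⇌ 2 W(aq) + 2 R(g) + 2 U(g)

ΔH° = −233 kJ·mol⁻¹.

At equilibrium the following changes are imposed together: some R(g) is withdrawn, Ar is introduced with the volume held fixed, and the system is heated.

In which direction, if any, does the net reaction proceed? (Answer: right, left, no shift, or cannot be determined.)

cannot be determined

Removing R (g), a product, drives the reaction to the right.
At constant volume, adding an inert gas leaves every reacting species' partial pressure unchanged, so Q is unchanged — no shift from this change.
The forward reaction is exothermic. Raising T favours the endothermic direction — shift to the left.
The individual effects push in opposite directions; without quantitative information the net direction cannot be determined.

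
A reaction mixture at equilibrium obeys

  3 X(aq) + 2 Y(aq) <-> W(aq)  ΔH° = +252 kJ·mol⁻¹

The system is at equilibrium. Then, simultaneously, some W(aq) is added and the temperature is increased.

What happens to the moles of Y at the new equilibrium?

cannot be determined

Adding W (aq), a product, drives the reaction to the left.
The forward reaction is endothermic. Raising T favours the endothermic direction — shift to the right.
The two effects oppose each other, so the net shift — and hence the change in Y — cannot be determined from the given information.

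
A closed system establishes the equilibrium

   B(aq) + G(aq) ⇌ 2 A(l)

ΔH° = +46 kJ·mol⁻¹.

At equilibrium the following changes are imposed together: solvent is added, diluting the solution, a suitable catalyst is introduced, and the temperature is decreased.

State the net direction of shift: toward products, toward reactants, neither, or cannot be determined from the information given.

left

Dilution lowers every aqueous concentration by the same factor. Δn_aq = 0 − 2 = -2, so the system shifts toward the side with more dissolved moles — to the left.
A catalyst speeds both forward and reverse rates equally; it changes neither Q nor K — no shift from this change.
The forward reaction is endothermic. Lowering T favours the exothermic direction — shift to the left.
Only the nonzero effect(s) matter; the net shift is to the left.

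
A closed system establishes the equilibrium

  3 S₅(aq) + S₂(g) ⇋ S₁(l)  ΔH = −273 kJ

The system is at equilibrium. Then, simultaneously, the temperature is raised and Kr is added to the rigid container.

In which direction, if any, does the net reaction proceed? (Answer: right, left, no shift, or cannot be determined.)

left

The forward reaction is exothermic. Raising T favours the endothermic direction — shift to the left.
At constant volume, adding an inert gas leaves every reacting species' partial pressure unchanged, so Q is unchanged — no shift from this change.
Only the nonzero effect(s) matter; the net shift is to the left.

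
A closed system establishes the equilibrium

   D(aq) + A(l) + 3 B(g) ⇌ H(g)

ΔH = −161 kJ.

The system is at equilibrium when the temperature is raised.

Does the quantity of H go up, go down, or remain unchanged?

decreases

The forward reaction is exothermic. Raising T favours the endothermic direction — shift to the left.
The net shift is to the left. H is a product, so its amount decreases.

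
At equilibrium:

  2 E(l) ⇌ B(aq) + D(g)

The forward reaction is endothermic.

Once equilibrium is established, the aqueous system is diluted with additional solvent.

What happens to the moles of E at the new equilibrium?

Dilution lowers every aqueous concentration by the same factor. Δn_aq = 1 − 0 = +1, so the system shifts toward the side with more dissolved moles — to the right.
The net shift is to the right. E is a reactant, so its amount decreases.

decreases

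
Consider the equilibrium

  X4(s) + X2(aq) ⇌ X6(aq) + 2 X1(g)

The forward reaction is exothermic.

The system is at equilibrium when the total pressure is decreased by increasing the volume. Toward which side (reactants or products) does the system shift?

Gas moles: reactants 0, products 2 (Δn_gas = +2). Expansion shifts the system toward the side with more moles of gas — to the right.

right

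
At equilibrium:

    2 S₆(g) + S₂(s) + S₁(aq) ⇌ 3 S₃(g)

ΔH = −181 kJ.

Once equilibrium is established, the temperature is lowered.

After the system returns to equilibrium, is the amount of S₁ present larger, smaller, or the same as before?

decreases

The forward reaction is exothermic. Lowering T favours the exothermic direction — shift to the right.
The net shift is to the right. S₁ is a reactant, so its amount decreases.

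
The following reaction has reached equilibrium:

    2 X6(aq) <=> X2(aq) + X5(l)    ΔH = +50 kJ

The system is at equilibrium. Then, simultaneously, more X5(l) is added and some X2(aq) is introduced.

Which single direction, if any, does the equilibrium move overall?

X5 is a pure liquid; its activity is 1 regardless of amount, so Q is unaffected — no shift from this change.
Adding X2 (aq), a product, drives the reaction to the left.
Only the nonzero effect(s) matter; the net shift is to the left.

left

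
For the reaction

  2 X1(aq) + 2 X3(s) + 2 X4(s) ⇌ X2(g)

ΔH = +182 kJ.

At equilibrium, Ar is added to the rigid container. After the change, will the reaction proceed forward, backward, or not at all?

no shift

At constant volume, adding an inert gas leaves every reacting species' partial pressure unchanged, so Q is unchanged — no shift from this change.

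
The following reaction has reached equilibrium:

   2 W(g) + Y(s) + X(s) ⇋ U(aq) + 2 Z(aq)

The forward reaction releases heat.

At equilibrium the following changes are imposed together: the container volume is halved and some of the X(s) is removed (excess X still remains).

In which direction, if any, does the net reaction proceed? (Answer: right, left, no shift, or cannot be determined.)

Gas moles: reactants 2, products 0 (Δn_gas = -2). Compression shifts the system toward the side with fewer moles of gas — to the right.
X is a pure solid; its activity is 1 regardless of amount, so Q is unaffected — no shift from this change.
Only the nonzero effect(s) matter; the net shift is to the right.

right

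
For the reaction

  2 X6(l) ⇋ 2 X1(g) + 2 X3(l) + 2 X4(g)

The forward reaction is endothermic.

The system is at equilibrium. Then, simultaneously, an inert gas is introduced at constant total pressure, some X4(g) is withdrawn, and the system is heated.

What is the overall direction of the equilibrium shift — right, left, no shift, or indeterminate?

right

Adding inert gas at constant total pressure expands the volume and lowers every reacting partial pressure. With Δn_gas = 4 − 0 = +4, Q moves away from K toward the side with fewer gas moles, so the system shifts toward the side with more gas moles — to the right.
Removing X4 (g), a product, drives the reaction to the right.
The forward reaction is endothermic. Raising T favours the endothermic direction — shift to the right.
All effects act in the same direction — net shift to the right.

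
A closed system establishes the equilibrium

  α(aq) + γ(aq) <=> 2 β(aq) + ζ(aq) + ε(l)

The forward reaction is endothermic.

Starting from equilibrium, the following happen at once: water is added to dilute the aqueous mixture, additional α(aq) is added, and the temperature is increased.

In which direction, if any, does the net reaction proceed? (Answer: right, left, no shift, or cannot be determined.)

right

Dilution lowers every aqueous concentration by the same factor. Δn_aq = 3 − 2 = +1, so the system shifts toward the side with more dissolved moles — to the right.
Adding α (aq), a reactant, drives the reaction to the right.
The forward reaction is endothermic. Raising T favours the endothermic direction — shift to the right.
All effects act in the same direction — net shift to the right.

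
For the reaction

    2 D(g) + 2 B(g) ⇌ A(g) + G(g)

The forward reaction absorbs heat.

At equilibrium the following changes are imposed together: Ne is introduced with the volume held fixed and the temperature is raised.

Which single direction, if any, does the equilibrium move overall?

At constant volume, adding an inert gas leaves every reacting species' partial pressure unchanged, so Q is unchanged — no shift from this change.
The forward reaction is endothermic. Raising T favours the endothermic direction — shift to the right.
Only the nonzero effect(s) matter; the net shift is to the right.

right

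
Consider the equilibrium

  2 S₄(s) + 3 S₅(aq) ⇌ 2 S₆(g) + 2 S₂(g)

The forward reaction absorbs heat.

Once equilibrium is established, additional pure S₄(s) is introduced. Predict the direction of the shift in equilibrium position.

no shift

S₄ is a pure solid; its activity is 1 regardless of amount, so Q is unaffected — no shift from this change.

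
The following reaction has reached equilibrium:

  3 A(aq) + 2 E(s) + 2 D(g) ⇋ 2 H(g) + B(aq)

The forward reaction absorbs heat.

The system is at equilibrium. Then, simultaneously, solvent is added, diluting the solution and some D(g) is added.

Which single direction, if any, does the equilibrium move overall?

cannot be determined

Dilution lowers every aqueous concentration by the same factor. Δn_aq = 1 − 3 = -2, so the system shifts toward the side with more dissolved moles — to the left.
Adding D (g), a reactant, drives the reaction to the right.
The individual effects push in opposite directions; without quantitative information the net direction cannot be determined.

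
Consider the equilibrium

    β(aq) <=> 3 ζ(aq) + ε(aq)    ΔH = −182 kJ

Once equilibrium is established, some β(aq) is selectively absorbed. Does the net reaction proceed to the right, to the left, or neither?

Removing β (aq), a reactant, drives the reaction to the left.

left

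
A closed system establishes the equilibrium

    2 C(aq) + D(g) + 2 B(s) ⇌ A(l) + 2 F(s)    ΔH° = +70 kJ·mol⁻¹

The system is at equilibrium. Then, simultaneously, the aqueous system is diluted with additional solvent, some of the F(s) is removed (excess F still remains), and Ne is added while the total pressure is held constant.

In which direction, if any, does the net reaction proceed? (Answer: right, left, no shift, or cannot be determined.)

Dilution lowers every aqueous concentration by the same factor. Δn_aq = 0 − 2 = -2, so the system shifts toward the side with more dissolved moles — to the left.
F is a pure solid; its activity is 1 regardless of amount, so Q is unaffected — no shift from this change.
Adding inert gas at constant total pressure expands the volume and lowers every reacting partial pressure. With Δn_gas = 0 − 1 = -1, Q moves away from K toward the side with fewer gas moles, so the system shifts toward the side with more gas moles — to the left.
Only the nonzero effect(s) matter; the net shift is to the left.

left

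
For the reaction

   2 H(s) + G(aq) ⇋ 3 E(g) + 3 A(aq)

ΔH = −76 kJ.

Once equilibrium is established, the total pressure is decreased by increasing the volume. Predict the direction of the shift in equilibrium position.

Gas moles: reactants 0, products 3 (Δn_gas = +3). Expansion shifts the system toward the side with more moles of gas — to the right.

right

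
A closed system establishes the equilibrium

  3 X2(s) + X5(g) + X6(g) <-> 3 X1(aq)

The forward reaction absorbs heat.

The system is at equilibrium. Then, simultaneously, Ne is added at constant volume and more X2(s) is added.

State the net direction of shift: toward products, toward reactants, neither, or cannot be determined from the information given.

At constant volume, adding an inert gas leaves every reacting species' partial pressure unchanged, so Q is unchanged — no shift from this change.
X2 is a pure solid; its activity is 1 regardless of amount, so Q is unaffected — no shift from this change.
None of the changes alters Q relative to K, so there is no net shift.

no shift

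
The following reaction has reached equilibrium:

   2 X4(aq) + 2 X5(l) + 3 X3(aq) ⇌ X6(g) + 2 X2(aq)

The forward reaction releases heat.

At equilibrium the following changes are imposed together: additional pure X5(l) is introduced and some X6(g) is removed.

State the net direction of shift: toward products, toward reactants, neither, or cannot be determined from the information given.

right

X5 is a pure liquid; its activity is 1 regardless of amount, so Q is unaffected — no shift from this change.
Removing X6 (g), a product, drives the reaction to the right.
Only the nonzero effect(s) matter; the net shift is to the right.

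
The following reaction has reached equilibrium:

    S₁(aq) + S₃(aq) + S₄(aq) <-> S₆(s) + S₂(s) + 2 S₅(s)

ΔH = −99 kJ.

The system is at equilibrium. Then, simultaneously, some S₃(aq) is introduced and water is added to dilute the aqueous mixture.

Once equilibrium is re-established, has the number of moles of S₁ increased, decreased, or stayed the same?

Adding S₃ (aq), a reactant, drives the reaction to the right.
Dilution lowers every aqueous concentration by the same factor. Δn_aq = 0 − 3 = -3, so the system shifts toward the side with more dissolved moles — to the left.
The two effects oppose each other, so the net shift — and hence the change in S₁ — cannot be determined from the given information.

cannot be determined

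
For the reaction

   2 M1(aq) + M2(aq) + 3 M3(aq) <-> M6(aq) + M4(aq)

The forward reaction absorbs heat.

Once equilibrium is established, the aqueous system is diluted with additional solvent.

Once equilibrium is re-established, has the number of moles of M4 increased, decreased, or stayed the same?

decreases

Dilution lowers every aqueous concentration by the same factor. Δn_aq = 2 − 6 = -4, so the system shifts toward the side with more dissolved moles — to the left.
The net shift is to the left. M4 is a product, so its amount decreases.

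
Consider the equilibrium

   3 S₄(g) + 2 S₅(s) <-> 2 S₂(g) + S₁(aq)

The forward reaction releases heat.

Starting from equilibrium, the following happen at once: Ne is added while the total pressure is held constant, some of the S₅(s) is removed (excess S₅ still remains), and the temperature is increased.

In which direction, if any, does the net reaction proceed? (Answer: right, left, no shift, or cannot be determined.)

Adding inert gas at constant total pressure expands the volume and lowers every reacting partial pressure. With Δn_gas = 2 − 3 = -1, Q moves away from K toward the side with fewer gas moles, so the system shifts toward the side with more gas moles — to the left.
S₅ is a pure solid; its activity is 1 regardless of amount, so Q is unaffected — no shift from this change.
The forward reaction is exothermic. Raising T favours the endothermic direction — shift to the left.
Only the nonzero effect(s) matter; the net shift is to the left.

left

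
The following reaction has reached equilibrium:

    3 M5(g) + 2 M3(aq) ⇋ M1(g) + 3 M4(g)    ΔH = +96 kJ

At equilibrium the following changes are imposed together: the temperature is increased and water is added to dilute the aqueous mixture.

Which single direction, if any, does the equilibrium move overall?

The forward reaction is endothermic. Raising T favours the endothermic direction — shift to the right.
Dilution lowers every aqueous concentration by the same factor. Δn_aq = 0 − 2 = -2, so the system shifts toward the side with more dissolved moles — to the left.
The individual effects push in opposite directions; without quantitative information the net direction cannot be determined.

cannot be determined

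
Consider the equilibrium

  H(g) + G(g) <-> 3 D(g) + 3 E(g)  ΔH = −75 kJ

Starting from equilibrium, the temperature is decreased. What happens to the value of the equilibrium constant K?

increases

K depends on temperature via the van 't Hoff relation. The forward reaction is exothermic, so lowering T increases K.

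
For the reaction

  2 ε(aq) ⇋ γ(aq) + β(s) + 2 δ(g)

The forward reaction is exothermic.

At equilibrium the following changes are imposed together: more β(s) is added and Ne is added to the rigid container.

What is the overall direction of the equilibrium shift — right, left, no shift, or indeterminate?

no shift

β is a pure solid; its activity is 1 regardless of amount, so Q is unaffected — no shift from this change.
At constant volume, adding an inert gas leaves every reacting species' partial pressure unchanged, so Q is unchanged — no shift from this change.
None of the changes alters Q relative to K, so there is no net shift.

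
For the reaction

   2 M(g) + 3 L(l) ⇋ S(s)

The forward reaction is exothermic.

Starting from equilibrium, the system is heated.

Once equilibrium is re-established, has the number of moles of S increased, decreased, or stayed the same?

The forward reaction is exothermic. Raising T favours the endothermic direction — shift to the left.
The net shift is to the left. S is a product, so its amount decreases.

decreases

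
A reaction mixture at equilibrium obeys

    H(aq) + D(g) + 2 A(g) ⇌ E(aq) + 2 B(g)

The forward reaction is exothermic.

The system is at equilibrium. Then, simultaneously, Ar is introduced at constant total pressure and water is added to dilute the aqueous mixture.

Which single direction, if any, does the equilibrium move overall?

left

Adding inert gas at constant total pressure expands the volume and lowers every reacting partial pressure. With Δn_gas = 2 − 3 = -1, Q moves away from K toward the side with fewer gas moles, so the system shifts toward the side with more gas moles — to the left.
Dilution scales every aqueous concentration by the same factor. Δn_aq = 1 − 1 = 0, so Q is unchanged — no shift.
Only the nonzero effect(s) matter; the net shift is to the left.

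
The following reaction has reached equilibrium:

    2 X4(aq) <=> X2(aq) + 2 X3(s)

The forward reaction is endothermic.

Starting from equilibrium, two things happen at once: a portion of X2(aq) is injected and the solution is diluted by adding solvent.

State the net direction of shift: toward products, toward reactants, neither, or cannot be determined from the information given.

Adding X2 (aq), a product, drives the reaction to the left.
Dilution lowers every aqueous concentration by the same factor. Δn_aq = 1 − 2 = -1, so the system shifts toward the side with more dissolved moles — to the left.
All effects act in the same direction — net shift to the left.

left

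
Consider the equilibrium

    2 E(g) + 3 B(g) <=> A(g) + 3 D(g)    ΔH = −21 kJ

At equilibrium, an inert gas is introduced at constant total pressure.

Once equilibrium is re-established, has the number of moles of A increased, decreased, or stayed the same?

Adding inert gas at constant total pressure expands the volume and lowers every reacting partial pressure. With Δn_gas = 4 − 5 = -1, Q moves away from K toward the side with fewer gas moles, so the system shifts toward the side with more gas moles — to the left.
The net shift is to the left. A is a product, so its amount decreases.

decreases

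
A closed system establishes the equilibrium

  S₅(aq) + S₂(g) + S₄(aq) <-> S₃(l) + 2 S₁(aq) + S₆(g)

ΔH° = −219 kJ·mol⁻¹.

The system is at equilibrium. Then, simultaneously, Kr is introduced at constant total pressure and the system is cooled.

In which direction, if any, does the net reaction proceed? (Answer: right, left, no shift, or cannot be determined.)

Adding inert gas at constant total pressure expands the volume, scaling every reacting partial pressure by the same factor. Δn_gas = 1 − 1 = 0, so Q is unchanged — no shift.
The forward reaction is exothermic. Lowering T favours the exothermic direction — shift to the right.
Only the nonzero effect(s) matter; the net shift is to the right.

right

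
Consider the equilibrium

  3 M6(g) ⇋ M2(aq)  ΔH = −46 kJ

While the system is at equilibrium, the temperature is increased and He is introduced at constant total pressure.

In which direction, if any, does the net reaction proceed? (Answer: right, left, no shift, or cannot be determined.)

left

The forward reaction is exothermic. Raising T favours the endothermic direction — shift to the left.
Adding inert gas at constant total pressure expands the volume and lowers every reacting partial pressure. With Δn_gas = 0 − 3 = -3, Q moves away from K toward the side with fewer gas moles, so the system shifts toward the side with more gas moles — to the left.
All effects act in the same direction — net shift to the left.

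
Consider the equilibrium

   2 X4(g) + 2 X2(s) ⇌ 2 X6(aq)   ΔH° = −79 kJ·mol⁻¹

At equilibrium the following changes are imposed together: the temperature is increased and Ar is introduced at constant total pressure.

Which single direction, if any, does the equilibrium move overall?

The forward reaction is exothermic. Raising T favours the endothermic direction — shift to the left.
Adding inert gas at constant total pressure expands the volume and lowers every reacting partial pressure. With Δn_gas = 0 − 2 = -2, Q moves away from K toward the side with fewer gas moles, so the system shifts toward the side with more gas moles — to the left.
All effects act in the same direction — net shift to the left.

left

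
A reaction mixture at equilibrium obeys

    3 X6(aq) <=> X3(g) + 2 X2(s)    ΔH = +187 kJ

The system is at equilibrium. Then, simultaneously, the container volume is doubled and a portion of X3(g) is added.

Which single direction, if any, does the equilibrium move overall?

cannot be determined

Gas moles: reactants 0, products 1 (Δn_gas = +1). Expansion shifts the system toward the side with more moles of gas — to the right.
Adding X3 (g), a product, drives the reaction to the left.
The individual effects push in opposite directions; without quantitative information the net direction cannot be determined.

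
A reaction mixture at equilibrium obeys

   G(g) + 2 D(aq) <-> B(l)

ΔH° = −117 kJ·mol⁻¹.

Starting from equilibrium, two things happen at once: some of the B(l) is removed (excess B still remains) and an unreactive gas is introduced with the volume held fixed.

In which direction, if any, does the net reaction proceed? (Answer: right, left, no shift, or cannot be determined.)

no shift

B is a pure liquid; its activity is 1 regardless of amount, so Q is unaffected — no shift from this change.
At constant volume, adding an inert gas leaves every reacting species' partial pressure unchanged, so Q is unchanged — no shift from this change.
None of the changes alters Q relative to K, so there is no net shift.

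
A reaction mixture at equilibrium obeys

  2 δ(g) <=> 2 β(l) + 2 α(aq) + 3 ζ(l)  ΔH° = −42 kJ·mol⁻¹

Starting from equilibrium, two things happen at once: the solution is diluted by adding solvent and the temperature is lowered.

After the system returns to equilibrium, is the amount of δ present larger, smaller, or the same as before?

Dilution lowers every aqueous concentration by the same factor. Δn_aq = 2 − 0 = +2, so the system shifts toward the side with more dissolved moles — to the right.
The forward reaction is exothermic. Lowering T favours the exothermic direction — shift to the right.
The net shift is to the right. δ is a reactant, so its amount decreases.

decreases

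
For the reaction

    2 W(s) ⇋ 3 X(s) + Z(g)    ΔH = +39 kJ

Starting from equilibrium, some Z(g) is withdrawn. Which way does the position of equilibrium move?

Removing Z (g), a product, drives the reaction to the right.

right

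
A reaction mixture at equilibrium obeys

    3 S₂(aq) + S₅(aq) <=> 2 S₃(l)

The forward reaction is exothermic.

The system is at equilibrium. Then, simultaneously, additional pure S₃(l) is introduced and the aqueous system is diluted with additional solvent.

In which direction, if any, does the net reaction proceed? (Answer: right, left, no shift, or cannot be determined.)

S₃ is a pure liquid; its activity is 1 regardless of amount, so Q is unaffected — no shift from this change.
Dilution lowers every aqueous concentration by the same factor. Δn_aq = 0 − 4 = -4, so the system shifts toward the side with more dissolved moles — to the left.
Only the nonzero effect(s) matter; the net shift is to the left.

left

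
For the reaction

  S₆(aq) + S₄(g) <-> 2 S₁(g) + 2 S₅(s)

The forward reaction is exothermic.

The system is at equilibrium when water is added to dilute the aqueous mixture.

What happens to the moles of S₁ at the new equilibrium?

Dilution lowers every aqueous concentration by the same factor. Δn_aq = 0 − 1 = -1, so the system shifts toward the side with more dissolved moles — to the left.
The net shift is to the left. S₁ is a product, so its amount decreases.

decreases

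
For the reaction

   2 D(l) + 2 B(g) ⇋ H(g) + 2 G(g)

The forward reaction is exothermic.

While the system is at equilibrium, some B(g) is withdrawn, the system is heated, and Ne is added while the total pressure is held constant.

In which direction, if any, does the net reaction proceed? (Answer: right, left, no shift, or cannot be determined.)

cannot be determined

Removing B (g), a reactant, drives the reaction to the left.
The forward reaction is exothermic. Raising T favours the endothermic direction — shift to the left.
Adding inert gas at constant total pressure expands the volume and lowers every reacting partial pressure. With Δn_gas = 3 − 2 = +1, Q moves away from K toward the side with fewer gas moles, so the system shifts toward the side with more gas moles — to the right.
The individual effects push in opposite directions; without quantitative information the net direction cannot be determined.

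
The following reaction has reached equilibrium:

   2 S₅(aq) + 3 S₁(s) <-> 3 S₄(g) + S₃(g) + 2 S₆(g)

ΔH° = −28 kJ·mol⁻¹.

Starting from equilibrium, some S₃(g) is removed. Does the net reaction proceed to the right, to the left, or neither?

Removing S₃ (g), a product, drives the reaction to the right.

right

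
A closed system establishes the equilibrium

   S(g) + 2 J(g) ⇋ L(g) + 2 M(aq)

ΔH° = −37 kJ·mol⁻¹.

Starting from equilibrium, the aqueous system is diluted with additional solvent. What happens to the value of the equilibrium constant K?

unchanged

The equilibrium constant depends only on temperature. This perturbation may move the position of equilibrium, but since T is unchanged, K itself is unchanged.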